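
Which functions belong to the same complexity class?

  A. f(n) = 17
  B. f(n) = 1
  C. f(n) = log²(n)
A and B

Examining each function:
  A. 17 is O(1)
  B. 1 is O(1)
  C. log²(n) is O(log² n)

Functions A and B both have the same complexity class.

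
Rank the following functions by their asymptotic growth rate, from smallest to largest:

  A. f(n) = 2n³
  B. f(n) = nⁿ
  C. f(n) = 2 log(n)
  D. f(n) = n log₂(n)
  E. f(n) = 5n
C < E < D < A < B

Comparing growth rates:
C = 2 log(n) is O(log n)
E = 5n is O(n)
D = n log₂(n) is O(n log n)
A = 2n³ is O(n³)
B = nⁿ is O(nⁿ)

Therefore, the order from slowest to fastest is: C < E < D < A < B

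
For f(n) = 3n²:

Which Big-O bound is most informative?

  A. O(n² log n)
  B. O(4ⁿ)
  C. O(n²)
C

f(n) = 3n² is O(n²).
All listed options are valid Big-O bounds (upper bounds),
but O(n²) is the tightest (smallest valid bound).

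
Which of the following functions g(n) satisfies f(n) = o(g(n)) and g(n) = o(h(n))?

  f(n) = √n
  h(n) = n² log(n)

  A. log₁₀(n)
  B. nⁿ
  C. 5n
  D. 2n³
C

We need g(n) with √n = o(g(n)) and g(n) = o(n² log(n)), i.e. O(√n) ≺ g ≺ O(n² log n).
Check each option:
  A. log₁₀(n) — O(log n) does not grow strictly faster than f(n)
  B. nⁿ — O(nⁿ) does not grow strictly slower than h(n)
  C. 5n — O(n) is strictly between O(√n) and O(n² log n) ✓
  D. 2n³ — O(n³) does not grow strictly slower than h(n)

Only option C (5n) lies strictly between.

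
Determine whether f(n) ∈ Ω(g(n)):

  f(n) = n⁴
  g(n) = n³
True

f(n) = n⁴ is O(n⁴), and g(n) = n³ is O(n³).
Since O(n⁴) grows at least as fast as O(n³), f(n) = Ω(g(n)) is true.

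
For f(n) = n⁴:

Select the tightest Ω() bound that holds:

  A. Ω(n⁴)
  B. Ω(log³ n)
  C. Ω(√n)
A

f(n) = n⁴ is Ω(n⁴).
All listed options are valid Big-Ω bounds (lower bounds),
but Ω(n⁴) is the tightest (largest valid bound).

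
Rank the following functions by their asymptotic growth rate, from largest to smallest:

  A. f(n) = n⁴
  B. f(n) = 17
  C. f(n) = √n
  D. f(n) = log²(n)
A > C > D > B

Comparing growth rates:
A = n⁴ is O(n⁴)
C = √n is O(√n)
D = log²(n) is O(log² n)
B = 17 is O(1)

Therefore, the order from fastest to slowest is: A > C > D > B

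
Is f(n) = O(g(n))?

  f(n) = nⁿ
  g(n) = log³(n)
False

f(n) = nⁿ is O(nⁿ), and g(n) = log³(n) is O(log³ n).
Since O(nⁿ) grows faster than O(log³ n), f(n) = O(g(n)) is false.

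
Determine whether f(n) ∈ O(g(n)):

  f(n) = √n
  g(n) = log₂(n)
False

f(n) = √n is O(√n), and g(n) = log₂(n) is O(log n).
Since O(√n) grows faster than O(log n), f(n) = O(g(n)) is false.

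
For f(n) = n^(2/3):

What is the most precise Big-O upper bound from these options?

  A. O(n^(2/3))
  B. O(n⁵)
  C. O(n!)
A

f(n) = n^(2/3) is O(n^(2/3)).
All listed options are valid Big-O bounds (upper bounds),
but O(n^(2/3)) is the tightest (smallest valid bound).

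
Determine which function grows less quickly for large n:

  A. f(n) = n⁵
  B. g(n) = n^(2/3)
B

f(n) = n⁵ is O(n⁵), while g(n) = n^(2/3) is O(n^(2/3)).
Since O(n^(2/3)) grows slower than O(n⁵), g(n) is dominated.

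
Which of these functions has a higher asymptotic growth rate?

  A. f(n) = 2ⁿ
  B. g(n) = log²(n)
A

f(n) = 2ⁿ is O(2ⁿ), while g(n) = log²(n) is O(log² n).
Since O(2ⁿ) grows faster than O(log² n), f(n) dominates.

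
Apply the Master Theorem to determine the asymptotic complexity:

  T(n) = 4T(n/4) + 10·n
Θ(n log n)

Master Theorem: a = 4, b = 4, f(n) = 10·n.
Compute the critical exponent d = log₄(4) = 1.
Compare f(n) = Θ(n) against n^d:
  k = 1 = d, so f(n) = Θ(n^d) — Case 2.
  Work is balanced across levels: T(n) = Θ(n^d log n) = Θ(n log n).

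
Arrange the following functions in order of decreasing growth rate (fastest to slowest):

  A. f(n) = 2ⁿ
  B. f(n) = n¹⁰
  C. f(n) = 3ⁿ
C > A > B

Comparing growth rates:
C = 3ⁿ is O(3ⁿ)
A = 2ⁿ is O(2ⁿ)
B = n¹⁰ is O(n¹⁰)

Therefore, the order from fastest to slowest is: C > A > B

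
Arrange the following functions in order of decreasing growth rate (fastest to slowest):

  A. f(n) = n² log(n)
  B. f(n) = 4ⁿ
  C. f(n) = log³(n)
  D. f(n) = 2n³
B > D > A > C

Comparing growth rates:
B = 4ⁿ is O(4ⁿ)
D = 2n³ is O(n³)
A = n² log(n) is O(n² log n)
C = log³(n) is O(log³ n)

Therefore, the order from fastest to slowest is: B > D > A > C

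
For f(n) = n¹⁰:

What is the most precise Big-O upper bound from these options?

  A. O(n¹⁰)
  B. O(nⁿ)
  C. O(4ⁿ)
A

f(n) = n¹⁰ is O(n¹⁰).
All listed options are valid Big-O bounds (upper bounds),
but O(n¹⁰) is the tightest (smallest valid bound).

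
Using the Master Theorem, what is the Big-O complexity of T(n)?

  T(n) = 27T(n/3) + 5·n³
Θ(n³ log n)

Master Theorem: a = 27, b = 3, f(n) = 5·n³.
Compute the critical exponent d = log₃(27) = 3.
Compare f(n) = Θ(n³) against n^d:
  k = 3 = d, so f(n) = Θ(n^d) — Case 2.
  Work is balanced across levels: T(n) = Θ(n^d log n) = Θ(n³ log n).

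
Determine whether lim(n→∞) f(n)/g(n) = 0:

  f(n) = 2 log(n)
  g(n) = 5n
True

f(n) = 2 log(n) is O(log n), and g(n) = 5n is O(n).
Since O(log n) grows strictly slower than O(n), f(n) = o(g(n)) is true.
This means lim(n→∞) f(n)/g(n) = 0.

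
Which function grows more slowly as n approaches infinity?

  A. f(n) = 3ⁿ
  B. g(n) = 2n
B

f(n) = 3ⁿ is O(3ⁿ), while g(n) = 2n is O(n).
Since O(n) grows slower than O(3ⁿ), g(n) is dominated.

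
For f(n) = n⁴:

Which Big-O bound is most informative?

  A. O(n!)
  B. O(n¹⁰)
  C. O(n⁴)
C

f(n) = n⁴ is O(n⁴).
All listed options are valid Big-O bounds (upper bounds),
but O(n⁴) is the tightest (smallest valid bound).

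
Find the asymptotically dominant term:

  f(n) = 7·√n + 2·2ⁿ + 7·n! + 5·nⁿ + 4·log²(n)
5·nⁿ

Looking at each term:
  - 7·√n is O(√n)
  - 2·2ⁿ is O(2ⁿ)
  - 7·n! is O(n!)
  - 5·nⁿ is O(nⁿ)
  - 4·log²(n) is O(log² n)

The term 5·nⁿ (O(nⁿ)) grows fastest and dominates all others.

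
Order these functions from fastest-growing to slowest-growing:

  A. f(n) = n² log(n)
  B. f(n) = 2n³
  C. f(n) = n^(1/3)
B > A > C

Comparing growth rates:
B = 2n³ is O(n³)
A = n² log(n) is O(n² log n)
C = n^(1/3) is O(n^(1/3))

Therefore, the order from fastest to slowest is: B > A > C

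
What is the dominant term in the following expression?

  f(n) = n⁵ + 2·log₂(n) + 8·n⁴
n⁵

Looking at each term:
  - n⁵ is O(n⁵)
  - 2·log₂(n) is O(log n)
  - 8·n⁴ is O(n⁴)

The term n⁵ (O(n⁵)) grows fastest and dominates all others.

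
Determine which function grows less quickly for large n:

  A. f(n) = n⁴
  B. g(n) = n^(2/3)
B

f(n) = n⁴ is O(n⁴), while g(n) = n^(2/3) is O(n^(2/3)).
Since O(n^(2/3)) grows slower than O(n⁴), g(n) is dominated.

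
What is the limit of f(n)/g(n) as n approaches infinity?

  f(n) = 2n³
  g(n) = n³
2

Since 2n³ and n³ have the same growth rate (O(n³)),
the ratio converges to a constant: 2.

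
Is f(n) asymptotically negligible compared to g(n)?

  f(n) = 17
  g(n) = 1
False

f(n) = 17 is O(1), and g(n) = 1 is O(1).
Since they have the same growth rate, f(n) = o(g(n)) is false.
(f = o(g) requires f to grow strictly slower, not equal.)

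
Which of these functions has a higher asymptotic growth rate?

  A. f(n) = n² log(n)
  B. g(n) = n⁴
B

f(n) = n² log(n) is O(n² log n), while g(n) = n⁴ is O(n⁴).
Since O(n⁴) grows faster than O(n² log n), g(n) dominates.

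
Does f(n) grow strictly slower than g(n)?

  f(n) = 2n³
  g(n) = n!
True

f(n) = 2n³ is O(n³), and g(n) = n! is O(n!).
Since O(n³) grows strictly slower than O(n!), f(n) = o(g(n)) is true.
This means lim(n→∞) f(n)/g(n) = 0.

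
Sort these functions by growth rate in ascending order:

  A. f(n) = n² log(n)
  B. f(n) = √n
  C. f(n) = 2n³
B < A < C

Comparing growth rates:
B = √n is O(√n)
A = n² log(n) is O(n² log n)
C = 2n³ is O(n³)

Therefore, the order from slowest to fastest is: B < A < C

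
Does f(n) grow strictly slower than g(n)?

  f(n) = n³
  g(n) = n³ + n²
False

f(n) = n³ is O(n³), and g(n) = n³ + n² is O(n³).
Since they have the same growth rate, f(n) = o(g(n)) is false.
(f = o(g) requires f to grow strictly slower, not equal.)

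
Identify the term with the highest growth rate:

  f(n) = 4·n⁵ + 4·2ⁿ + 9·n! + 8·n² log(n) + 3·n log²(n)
9·n!

Looking at each term:
  - 4·n⁵ is O(n⁵)
  - 4·2ⁿ is O(2ⁿ)
  - 9·n! is O(n!)
  - 8·n² log(n) is O(n² log n)
  - 3·n log²(n) is O(n log² n)

The term 9·n! (O(n!)) grows fastest and dominates all others.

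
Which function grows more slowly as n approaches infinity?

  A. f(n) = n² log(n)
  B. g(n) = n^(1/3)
B

f(n) = n² log(n) is O(n² log n), while g(n) = n^(1/3) is O(n^(1/3)).
Since O(n^(1/3)) grows slower than O(n² log n), g(n) is dominated.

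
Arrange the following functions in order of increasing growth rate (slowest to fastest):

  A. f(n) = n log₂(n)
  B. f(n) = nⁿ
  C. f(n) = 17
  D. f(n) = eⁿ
C < A < D < B

Comparing growth rates:
C = 17 is O(1)
A = n log₂(n) is O(n log n)
D = eⁿ is O(eⁿ)
B = nⁿ is O(nⁿ)

Therefore, the order from slowest to fastest is: C < A < D < B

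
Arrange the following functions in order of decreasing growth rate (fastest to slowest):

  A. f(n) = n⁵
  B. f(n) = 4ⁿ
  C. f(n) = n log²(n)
B > A > C

Comparing growth rates:
B = 4ⁿ is O(4ⁿ)
A = n⁵ is O(n⁵)
C = n log²(n) is O(n log² n)

Therefore, the order from fastest to slowest is: B > A > C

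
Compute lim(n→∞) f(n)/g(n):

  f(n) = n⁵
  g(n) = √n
∞

Since n⁵ (O(n⁵)) grows faster than √n (O(√n)),
the ratio f(n)/g(n) → ∞ as n → ∞.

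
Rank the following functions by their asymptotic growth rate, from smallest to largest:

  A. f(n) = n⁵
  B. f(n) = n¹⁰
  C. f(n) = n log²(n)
C < A < B

Comparing growth rates:
C = n log²(n) is O(n log² n)
A = n⁵ is O(n⁵)
B = n¹⁰ is O(n¹⁰)

Therefore, the order from slowest to fastest is: C < A < B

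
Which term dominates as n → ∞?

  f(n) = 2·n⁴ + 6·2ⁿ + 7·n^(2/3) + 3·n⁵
6·2ⁿ

Looking at each term:
  - 2·n⁴ is O(n⁴)
  - 6·2ⁿ is O(2ⁿ)
  - 7·n^(2/3) is O(n^(2/3))
  - 3·n⁵ is O(n⁵)

The term 6·2ⁿ (O(2ⁿ)) grows fastest and dominates all others.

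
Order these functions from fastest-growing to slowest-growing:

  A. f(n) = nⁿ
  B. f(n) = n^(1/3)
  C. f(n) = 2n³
A > C > B

Comparing growth rates:
A = nⁿ is O(nⁿ)
C = 2n³ is O(n³)
B = n^(1/3) is O(n^(1/3))

Therefore, the order from fastest to slowest is: A > C > B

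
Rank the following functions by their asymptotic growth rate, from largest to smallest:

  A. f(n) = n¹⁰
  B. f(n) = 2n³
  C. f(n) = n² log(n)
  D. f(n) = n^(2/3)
A > B > C > D

Comparing growth rates:
A = n¹⁰ is O(n¹⁰)
B = 2n³ is O(n³)
C = n² log(n) is O(n² log n)
D = n^(2/3) is O(n^(2/3))

Therefore, the order from fastest to slowest is: A > B > C > D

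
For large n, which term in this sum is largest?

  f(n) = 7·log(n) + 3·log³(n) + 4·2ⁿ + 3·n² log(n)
4·2ⁿ

Looking at each term:
  - 7·log(n) is O(log n)
  - 3·log³(n) is O(log³ n)
  - 4·2ⁿ is O(2ⁿ)
  - 3·n² log(n) is O(n² log n)

The term 4·2ⁿ (O(2ⁿ)) grows fastest and dominates all others.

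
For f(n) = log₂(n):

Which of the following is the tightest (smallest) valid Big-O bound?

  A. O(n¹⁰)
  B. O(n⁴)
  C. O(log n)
C

f(n) = log₂(n) is O(log n).
All listed options are valid Big-O bounds (upper bounds),
but O(log n) is the tightest (smallest valid bound).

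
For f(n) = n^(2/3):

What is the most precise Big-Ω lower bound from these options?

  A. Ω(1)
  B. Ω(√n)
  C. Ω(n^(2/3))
C

f(n) = n^(2/3) is Ω(n^(2/3)).
All listed options are valid Big-Ω bounds (lower bounds),
but Ω(n^(2/3)) is the tightest (largest valid bound).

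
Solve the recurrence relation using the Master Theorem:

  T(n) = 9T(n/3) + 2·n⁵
Θ(n⁵)

Master Theorem: a = 9, b = 3, f(n) = 2·n⁵.
Compute the critical exponent d = log₃(9) = 2.
Compare f(n) = Θ(n⁵) against n^d:
  k = 5 > d = 2, so f(n) = Ω(n^(d+ε)) — Case 3.
  Regularity: a·(n/b)^5/n^5 = a/b^5 = 9/243 < 1 ✓.
  The top-level work dominates: T(n) = Θ(f(n)) = Θ(n⁵).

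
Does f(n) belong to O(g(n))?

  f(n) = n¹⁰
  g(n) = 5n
False

f(n) = n¹⁰ is O(n¹⁰), and g(n) = 5n is O(n).
Since O(n¹⁰) grows faster than O(n), f(n) = O(g(n)) is false.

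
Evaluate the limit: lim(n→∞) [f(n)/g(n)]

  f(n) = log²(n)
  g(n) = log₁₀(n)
∞

Since log²(n) (O(log² n)) grows faster than log₁₀(n) (O(log n)),
the ratio f(n)/g(n) → ∞ as n → ∞.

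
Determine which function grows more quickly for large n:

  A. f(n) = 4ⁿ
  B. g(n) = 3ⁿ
A

f(n) = 4ⁿ is O(4ⁿ), while g(n) = 3ⁿ is O(3ⁿ).
Since O(4ⁿ) grows faster than O(3ⁿ), f(n) dominates.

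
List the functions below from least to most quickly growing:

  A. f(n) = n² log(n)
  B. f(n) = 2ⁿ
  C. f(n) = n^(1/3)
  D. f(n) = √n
C < D < A < B

Comparing growth rates:
C = n^(1/3) is O(n^(1/3))
D = √n is O(√n)
A = n² log(n) is O(n² log n)
B = 2ⁿ is O(2ⁿ)

Therefore, the order from slowest to fastest is: C < D < A < B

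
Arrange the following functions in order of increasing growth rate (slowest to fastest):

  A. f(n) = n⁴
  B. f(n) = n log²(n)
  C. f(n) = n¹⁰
B < A < C

Comparing growth rates:
B = n log²(n) is O(n log² n)
A = n⁴ is O(n⁴)
C = n¹⁰ is O(n¹⁰)

Therefore, the order from slowest to fastest is: B < A < C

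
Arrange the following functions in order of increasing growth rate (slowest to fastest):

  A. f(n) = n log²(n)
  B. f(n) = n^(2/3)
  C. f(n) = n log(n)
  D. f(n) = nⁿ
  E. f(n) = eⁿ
B < C < A < E < D

Comparing growth rates:
B = n^(2/3) is O(n^(2/3))
C = n log(n) is O(n log n)
A = n log²(n) is O(n log² n)
E = eⁿ is O(eⁿ)
D = nⁿ is O(nⁿ)

Therefore, the order from slowest to fastest is: B < C < A < E < D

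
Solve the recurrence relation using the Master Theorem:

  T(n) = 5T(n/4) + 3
Θ(n^log₄(5))

Master Theorem: a = 5, b = 4, f(n) = 3.
Compute the critical exponent d = log₄(5) = 1.161.
Compare f(n) = Θ(1) against n^d:
  k = 0 < d = 1.161, so f(n) = O(n^(d-ε)) — Case 1.
  The recursion cost dominates: T(n) = Θ(n^d) = Θ(n^log₄(5)).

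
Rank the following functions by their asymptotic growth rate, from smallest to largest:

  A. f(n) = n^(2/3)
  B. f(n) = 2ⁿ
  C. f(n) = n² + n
A < C < B

Comparing growth rates:
A = n^(2/3) is O(n^(2/3))
C = n² + n is O(n²)
B = 2ⁿ is O(2ⁿ)

Therefore, the order from slowest to fastest is: A < C < B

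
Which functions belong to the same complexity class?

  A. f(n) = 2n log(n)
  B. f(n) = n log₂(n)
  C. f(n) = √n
A and B

Examining each function:
  A. 2n log(n) is O(n log n)
  B. n log₂(n) is O(n log n)
  C. √n is O(√n)

Functions A and B both have the same complexity class.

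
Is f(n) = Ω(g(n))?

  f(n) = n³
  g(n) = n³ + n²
True

f(n) = n³ and g(n) = n³ + n² are both O(n³).
Big-Ω permits equal growth rates (f ≥ c·g for some c > 0), so f(n) = Ω(g(n)) is true.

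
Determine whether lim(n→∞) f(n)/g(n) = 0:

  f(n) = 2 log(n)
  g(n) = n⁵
True

f(n) = 2 log(n) is O(log n), and g(n) = n⁵ is O(n⁵).
Since O(log n) grows strictly slower than O(n⁵), f(n) = o(g(n)) is true.
This means lim(n→∞) f(n)/g(n) = 0.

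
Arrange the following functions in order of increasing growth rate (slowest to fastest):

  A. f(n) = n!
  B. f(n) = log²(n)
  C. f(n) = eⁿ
B < C < A

Comparing growth rates:
B = log²(n) is O(log² n)
C = eⁿ is O(eⁿ)
A = n! is O(n!)

Therefore, the order from slowest to fastest is: B < C < A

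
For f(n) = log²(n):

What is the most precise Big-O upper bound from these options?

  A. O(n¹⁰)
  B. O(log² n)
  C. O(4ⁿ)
B

f(n) = log²(n) is O(log² n).
All listed options are valid Big-O bounds (upper bounds),
but O(log² n) is the tightest (smallest valid bound).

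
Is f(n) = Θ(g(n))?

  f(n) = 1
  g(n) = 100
True

f(n) = 1 and g(n) = 100 are both O(1).
Since they have the same asymptotic growth rate, f(n) = Θ(g(n)) is true.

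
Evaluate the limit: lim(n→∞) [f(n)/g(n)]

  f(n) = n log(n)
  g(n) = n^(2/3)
∞

Since n log(n) (O(n log n)) grows faster than n^(2/3) (O(n^(2/3))),
the ratio f(n)/g(n) → ∞ as n → ∞.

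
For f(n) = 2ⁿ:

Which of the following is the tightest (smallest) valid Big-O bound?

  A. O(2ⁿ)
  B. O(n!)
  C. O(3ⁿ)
A

f(n) = 2ⁿ is O(2ⁿ).
All listed options are valid Big-O bounds (upper bounds),
but O(2ⁿ) is the tightest (smallest valid bound).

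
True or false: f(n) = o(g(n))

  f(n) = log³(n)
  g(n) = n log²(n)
True

f(n) = log³(n) is O(log³ n), and g(n) = n log²(n) is O(n log² n).
Since O(log³ n) grows strictly slower than O(n log² n), f(n) = o(g(n)) is true.
This means lim(n→∞) f(n)/g(n) = 0.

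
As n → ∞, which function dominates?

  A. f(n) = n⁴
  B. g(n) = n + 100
A

f(n) = n⁴ is O(n⁴), while g(n) = n + 100 is O(n).
Since O(n⁴) grows faster than O(n), f(n) dominates.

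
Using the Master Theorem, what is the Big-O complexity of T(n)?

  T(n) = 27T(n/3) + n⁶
Θ(n⁶)

Master Theorem: a = 27, b = 3, f(n) = n⁶.
Compute the critical exponent d = log₃(27) = 3.
Compare f(n) = Θ(n⁶) against n^d:
  k = 6 > d = 3, so f(n) = Ω(n^(d+ε)) — Case 3.
  Regularity: a·(n/b)^6/n^6 = a/b^6 = 27/729 < 1 ✓.
  The top-level work dominates: T(n) = Θ(f(n)) = Θ(n⁶).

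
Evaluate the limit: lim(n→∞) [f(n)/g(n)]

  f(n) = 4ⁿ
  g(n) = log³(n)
∞

Since 4ⁿ (O(4ⁿ)) grows faster than log³(n) (O(log³ n)),
the ratio f(n)/g(n) → ∞ as n → ∞.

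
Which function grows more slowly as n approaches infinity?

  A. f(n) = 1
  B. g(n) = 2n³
A

f(n) = 1 is O(1), while g(n) = 2n³ is O(n³).
Since O(1) grows slower than O(n³), f(n) is dominated.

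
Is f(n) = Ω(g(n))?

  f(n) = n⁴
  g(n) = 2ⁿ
False

f(n) = n⁴ is O(n⁴), and g(n) = 2ⁿ is O(2ⁿ).
Since O(n⁴) grows slower than O(2ⁿ), f(n) = Ω(g(n)) is false.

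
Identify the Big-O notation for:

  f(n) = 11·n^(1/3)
O(n^(1/3))

The dominant term in 11·n^(1/3) is 11·n^(1/3), which is Θ(n^(1/3)).
Constants are absorbed, so the tightest bound is O(n^(1/3)).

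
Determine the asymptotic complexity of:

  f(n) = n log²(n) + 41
O(n log² n)

The dominant term in n log²(n) + 41 is n log²(n), which is Θ(n log² n).
Lower-order terms (41) are asymptotically negligible.
Constants are absorbed, so the tightest bound is O(n log² n).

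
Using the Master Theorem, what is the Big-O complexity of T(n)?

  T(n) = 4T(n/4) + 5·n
Θ(n log n)

Master Theorem: a = 4, b = 4, f(n) = 5·n.
Compute the critical exponent d = log₄(4) = 1.
Compare f(n) = Θ(n) against n^d:
  k = 1 = d, so f(n) = Θ(n^d) — Case 2.
  Work is balanced across levels: T(n) = Θ(n^d log n) = Θ(n log n).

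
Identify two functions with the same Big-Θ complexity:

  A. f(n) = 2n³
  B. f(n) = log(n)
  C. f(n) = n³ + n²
A and C

Examining each function:
  A. 2n³ is O(n³)
  B. log(n) is O(log n)
  C. n³ + n² is O(n³)

Functions A and C both have the same complexity class.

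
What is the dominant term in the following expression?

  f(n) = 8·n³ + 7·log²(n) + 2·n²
8·n³

Looking at each term:
  - 8·n³ is O(n³)
  - 7·log²(n) is O(log² n)
  - 2·n² is O(n²)

The term 8·n³ (O(n³)) grows fastest and dominates all others.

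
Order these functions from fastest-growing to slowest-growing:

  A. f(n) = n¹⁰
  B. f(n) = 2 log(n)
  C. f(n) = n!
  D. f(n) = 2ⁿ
C > D > A > B

Comparing growth rates:
C = n! is O(n!)
D = 2ⁿ is O(2ⁿ)
A = n¹⁰ is O(n¹⁰)
B = 2 log(n) is O(log n)

Therefore, the order from fastest to slowest is: C > D > A > B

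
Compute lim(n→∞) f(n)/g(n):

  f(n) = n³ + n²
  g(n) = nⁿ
0

Since n³ + n² (O(n³)) grows slower than nⁿ (O(nⁿ)),
the ratio f(n)/g(n) → 0 as n → ∞.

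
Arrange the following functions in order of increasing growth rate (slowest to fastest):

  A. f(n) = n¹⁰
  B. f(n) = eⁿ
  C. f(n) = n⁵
C < A < B

Comparing growth rates:
C = n⁵ is O(n⁵)
A = n¹⁰ is O(n¹⁰)
B = eⁿ is O(eⁿ)

Therefore, the order from slowest to fastest is: C < A < B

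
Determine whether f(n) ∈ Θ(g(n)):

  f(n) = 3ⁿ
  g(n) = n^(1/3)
False

f(n) = 3ⁿ is O(3ⁿ), and g(n) = n^(1/3) is O(n^(1/3)).
Since they have different growth rates, f(n) = Θ(g(n)) is false.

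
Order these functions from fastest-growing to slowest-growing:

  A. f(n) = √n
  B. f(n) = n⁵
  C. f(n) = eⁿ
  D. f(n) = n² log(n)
C > B > D > A

Comparing growth rates:
C = eⁿ is O(eⁿ)
B = n⁵ is O(n⁵)
D = n² log(n) is O(n² log n)
A = √n is O(√n)

Therefore, the order from fastest to slowest is: C > B > D > A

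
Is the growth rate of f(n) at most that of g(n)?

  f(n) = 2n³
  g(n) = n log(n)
False

f(n) = 2n³ is O(n³), and g(n) = n log(n) is O(n log n).
Since O(n³) grows faster than O(n log n), f(n) = O(g(n)) is false.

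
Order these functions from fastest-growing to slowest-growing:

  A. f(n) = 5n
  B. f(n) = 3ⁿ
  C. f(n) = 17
B > A > C

Comparing growth rates:
B = 3ⁿ is O(3ⁿ)
A = 5n is O(n)
C = 17 is O(1)

Therefore, the order from fastest to slowest is: B > A > C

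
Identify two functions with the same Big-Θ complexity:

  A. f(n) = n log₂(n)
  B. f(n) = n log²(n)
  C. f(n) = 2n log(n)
A and C

Examining each function:
  A. n log₂(n) is O(n log n)
  B. n log²(n) is O(n log² n)
  C. 2n log(n) is O(n log n)

Functions A and C both have the same complexity class.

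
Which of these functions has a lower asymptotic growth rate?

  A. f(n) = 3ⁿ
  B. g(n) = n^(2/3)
B

f(n) = 3ⁿ is O(3ⁿ), while g(n) = n^(2/3) is O(n^(2/3)).
Since O(n^(2/3)) grows slower than O(3ⁿ), g(n) is dominated.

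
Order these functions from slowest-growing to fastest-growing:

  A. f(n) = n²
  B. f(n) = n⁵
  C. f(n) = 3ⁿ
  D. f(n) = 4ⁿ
A < B < C < D

Comparing growth rates:
A = n² is O(n²)
B = n⁵ is O(n⁵)
C = 3ⁿ is O(3ⁿ)
D = 4ⁿ is O(4ⁿ)

Therefore, the order from slowest to fastest is: A < B < C < D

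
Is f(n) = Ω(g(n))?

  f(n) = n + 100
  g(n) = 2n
True

f(n) = n + 100 and g(n) = 2n are both O(n).
Big-Ω permits equal growth rates (f ≥ c·g for some c > 0), so f(n) = Ω(g(n)) is true.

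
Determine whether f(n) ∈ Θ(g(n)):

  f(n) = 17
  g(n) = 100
True

f(n) = 17 and g(n) = 100 are both O(1).
Since they have the same asymptotic growth rate, f(n) = Θ(g(n)) is true.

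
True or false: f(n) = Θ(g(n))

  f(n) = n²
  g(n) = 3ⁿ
False

f(n) = n² is O(n²), and g(n) = 3ⁿ is O(3ⁿ).
Since they have different growth rates, f(n) = Θ(g(n)) is false.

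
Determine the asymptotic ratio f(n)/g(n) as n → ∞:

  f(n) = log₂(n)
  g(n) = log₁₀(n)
1 + log(5)/log(2)

Since log₂(n) and log₁₀(n) have the same growth rate (O(log n)),
the ratio converges to a constant: 1 + log(5)/log(2).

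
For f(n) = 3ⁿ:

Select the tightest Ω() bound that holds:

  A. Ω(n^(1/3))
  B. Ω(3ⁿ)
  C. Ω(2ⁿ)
B

f(n) = 3ⁿ is Ω(3ⁿ).
All listed options are valid Big-Ω bounds (lower bounds),
but Ω(3ⁿ) is the tightest (largest valid bound).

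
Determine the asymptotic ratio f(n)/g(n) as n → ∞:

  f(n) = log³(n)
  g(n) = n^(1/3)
0

Since log³(n) (O(log³ n)) grows slower than n^(1/3) (O(n^(1/3))),
the ratio f(n)/g(n) → 0 as n → ∞.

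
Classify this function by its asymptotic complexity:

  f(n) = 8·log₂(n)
O(log n)

The dominant term in 8·log₂(n) is 8·log₂(n), which is Θ(log n).
Constants are absorbed, so the tightest bound is O(log n).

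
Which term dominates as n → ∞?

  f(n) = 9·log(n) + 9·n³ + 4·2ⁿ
4·2ⁿ

Looking at each term:
  - 9·log(n) is O(log n)
  - 9·n³ is O(n³)
  - 4·2ⁿ is O(2ⁿ)

The term 4·2ⁿ (O(2ⁿ)) grows fastest and dominates all others.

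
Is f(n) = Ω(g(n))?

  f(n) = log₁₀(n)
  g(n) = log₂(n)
True

f(n) = log₁₀(n) and g(n) = log₂(n) are both O(log n).
Big-Ω permits equal growth rates (f ≥ c·g for some c > 0), so f(n) = Ω(g(n)) is true.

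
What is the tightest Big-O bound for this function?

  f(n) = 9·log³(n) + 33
O(log³ n)

The dominant term in 9·log³(n) + 33 is 9·log³(n), which is Θ(log³ n).
Lower-order terms (33) are asymptotically negligible.
Constants are absorbed, so the tightest bound is O(log³ n).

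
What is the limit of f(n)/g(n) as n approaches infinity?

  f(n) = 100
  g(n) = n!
0

Since 100 (O(1)) grows slower than n! (O(n!)),
the ratio f(n)/g(n) → 0 as n → ∞.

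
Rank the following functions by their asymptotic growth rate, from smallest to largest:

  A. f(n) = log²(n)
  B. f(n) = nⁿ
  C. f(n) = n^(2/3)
A < C < B

Comparing growth rates:
A = log²(n) is O(log² n)
C = n^(2/3) is O(n^(2/3))
B = nⁿ is O(nⁿ)

Therefore, the order from slowest to fastest is: A < C < B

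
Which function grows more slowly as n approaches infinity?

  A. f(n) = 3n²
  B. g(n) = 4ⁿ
A

f(n) = 3n² is O(n²), while g(n) = 4ⁿ is O(4ⁿ).
Since O(n²) grows slower than O(4ⁿ), f(n) is dominated.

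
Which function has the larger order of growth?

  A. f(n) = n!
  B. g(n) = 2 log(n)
A

f(n) = n! is O(n!), while g(n) = 2 log(n) is O(log n).
Since O(n!) grows faster than O(log n), f(n) dominates.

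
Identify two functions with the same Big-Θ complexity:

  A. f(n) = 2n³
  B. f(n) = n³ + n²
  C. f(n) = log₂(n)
A and B

Examining each function:
  A. 2n³ is O(n³)
  B. n³ + n² is O(n³)
  C. log₂(n) is O(log n)

Functions A and B both have the same complexity class.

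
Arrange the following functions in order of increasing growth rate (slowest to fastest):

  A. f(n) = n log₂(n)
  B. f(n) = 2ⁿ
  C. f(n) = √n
C < A < B

Comparing growth rates:
C = √n is O(√n)
A = n log₂(n) is O(n log n)
B = 2ⁿ is O(2ⁿ)

Therefore, the order from slowest to fastest is: C < A < B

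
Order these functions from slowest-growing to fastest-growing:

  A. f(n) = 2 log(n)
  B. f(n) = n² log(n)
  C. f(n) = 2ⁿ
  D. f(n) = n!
A < B < C < D

Comparing growth rates:
A = 2 log(n) is O(log n)
B = n² log(n) is O(n² log n)
C = 2ⁿ is O(2ⁿ)
D = n! is O(n!)

Therefore, the order from slowest to fastest is: A < B < C < D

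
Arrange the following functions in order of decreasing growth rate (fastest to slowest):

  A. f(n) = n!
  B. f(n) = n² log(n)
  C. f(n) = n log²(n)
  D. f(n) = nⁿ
D > A > B > C

Comparing growth rates:
D = nⁿ is O(nⁿ)
A = n! is O(n!)
B = n² log(n) is O(n² log n)
C = n log²(n) is O(n log² n)

Therefore, the order from fastest to slowest is: D > A > B > C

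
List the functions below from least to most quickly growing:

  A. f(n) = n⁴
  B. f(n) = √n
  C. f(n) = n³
B < C < A

Comparing growth rates:
B = √n is O(√n)
C = n³ is O(n³)
A = n⁴ is O(n⁴)

Therefore, the order from slowest to fastest is: B < C < A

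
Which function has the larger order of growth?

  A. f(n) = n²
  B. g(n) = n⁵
B

f(n) = n² is O(n²), while g(n) = n⁵ is O(n⁵).
Since O(n⁵) grows faster than O(n²), g(n) dominates.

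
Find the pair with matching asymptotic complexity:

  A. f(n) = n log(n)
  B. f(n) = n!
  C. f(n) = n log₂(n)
A and C

Examining each function:
  A. n log(n) is O(n log n)
  B. n! is O(n!)
  C. n log₂(n) is O(n log n)

Functions A and C both have the same complexity class.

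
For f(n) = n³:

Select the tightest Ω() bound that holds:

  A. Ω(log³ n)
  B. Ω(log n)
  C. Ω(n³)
C

f(n) = n³ is Ω(n³).
All listed options are valid Big-Ω bounds (lower bounds),
but Ω(n³) is the tightest (largest valid bound).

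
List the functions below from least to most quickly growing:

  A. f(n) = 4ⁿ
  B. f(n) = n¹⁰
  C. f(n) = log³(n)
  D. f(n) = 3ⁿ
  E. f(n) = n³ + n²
C < E < B < D < A

Comparing growth rates:
C = log³(n) is O(log³ n)
E = n³ + n² is O(n³)
B = n¹⁰ is O(n¹⁰)
D = 3ⁿ is O(3ⁿ)
A = 4ⁿ is O(4ⁿ)

Therefore, the order from slowest to fastest is: C < E < B < D < A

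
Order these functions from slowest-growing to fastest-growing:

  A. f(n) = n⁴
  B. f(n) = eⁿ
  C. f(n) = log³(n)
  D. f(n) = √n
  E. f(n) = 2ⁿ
C < D < A < E < B

Comparing growth rates:
C = log³(n) is O(log³ n)
D = √n is O(√n)
A = n⁴ is O(n⁴)
E = 2ⁿ is O(2ⁿ)
B = eⁿ is O(eⁿ)

Therefore, the order from slowest to fastest is: C < D < A < E < B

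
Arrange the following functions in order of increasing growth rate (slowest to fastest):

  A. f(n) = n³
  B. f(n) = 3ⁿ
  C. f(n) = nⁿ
A < B < C

Comparing growth rates:
A = n³ is O(n³)
B = 3ⁿ is O(3ⁿ)
C = nⁿ is O(nⁿ)

Therefore, the order from slowest to fastest is: A < B < C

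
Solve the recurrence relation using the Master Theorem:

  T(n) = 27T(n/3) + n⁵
Θ(n⁵)

Master Theorem: a = 27, b = 3, f(n) = n⁵.
Compute the critical exponent d = log₃(27) = 3.
Compare f(n) = Θ(n⁵) against n^d:
  k = 5 > d = 3, so f(n) = Ω(n^(d+ε)) — Case 3.
  Regularity: a·(n/b)^5/n^5 = a/b^5 = 27/243 < 1 ✓.
  The top-level work dominates: T(n) = Θ(f(n)) = Θ(n⁵).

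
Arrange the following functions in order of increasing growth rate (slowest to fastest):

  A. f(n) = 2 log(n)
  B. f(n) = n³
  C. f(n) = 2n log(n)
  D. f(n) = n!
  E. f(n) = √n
A < E < C < B < D

Comparing growth rates:
A = 2 log(n) is O(log n)
E = √n is O(√n)
C = 2n log(n) is O(n log n)
B = n³ is O(n³)
D = n! is O(n!)

Therefore, the order from slowest to fastest is: A < E < C < B < D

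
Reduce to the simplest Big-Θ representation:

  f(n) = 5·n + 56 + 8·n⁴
Θ(n⁴)

Order the terms by growth rate: 56 ≺ 5·n ≺ 8·n⁴.
The fastest-growing term 8·n⁴ dominates as n → ∞; dropping its constant factor gives Θ(n⁴).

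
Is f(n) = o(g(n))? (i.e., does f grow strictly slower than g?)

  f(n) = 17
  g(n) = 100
False

f(n) = 17 is O(1), and g(n) = 100 is O(1).
Since they have the same growth rate, f(n) = o(g(n)) is false.
(f = o(g) requires f to grow strictly slower, not equal.)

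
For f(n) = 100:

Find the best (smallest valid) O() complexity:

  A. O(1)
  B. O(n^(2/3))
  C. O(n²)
A

f(n) = 100 is O(1).
All listed options are valid Big-O bounds (upper bounds),
but O(1) is the tightest (smallest valid bound).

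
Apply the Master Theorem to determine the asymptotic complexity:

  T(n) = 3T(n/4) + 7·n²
Θ(n²)

Master Theorem: a = 3, b = 4, f(n) = 7·n².
Compute the critical exponent d = log₄(3) = 0.792.
Compare f(n) = Θ(n²) against n^d:
  k = 2 > d = 0.792, so f(n) = Ω(n^(d+ε)) — Case 3.
  Regularity: a·(n/b)^2/n^2 = a/b^2 = 3/16 < 1 ✓.
  The top-level work dominates: T(n) = Θ(f(n)) = Θ(n²).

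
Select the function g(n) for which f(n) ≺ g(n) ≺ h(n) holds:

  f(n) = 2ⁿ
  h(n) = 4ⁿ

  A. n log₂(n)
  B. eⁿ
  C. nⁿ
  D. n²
B

We need g(n) with 2ⁿ = o(g(n)) and g(n) = o(4ⁿ), i.e. O(2ⁿ) ≺ g ≺ O(4ⁿ).
Check each option:
  A. n log₂(n) — O(n log n) does not grow strictly faster than f(n)
  B. eⁿ — O(eⁿ) is strictly between O(2ⁿ) and O(4ⁿ) ✓
  C. nⁿ — O(nⁿ) does not grow strictly slower than h(n)
  D. n² — O(n²) does not grow strictly faster than f(n)

Only option B (eⁿ) lies strictly between.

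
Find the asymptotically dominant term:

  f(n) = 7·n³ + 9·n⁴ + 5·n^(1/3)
9·n⁴

Looking at each term:
  - 7·n³ is O(n³)
  - 9·n⁴ is O(n⁴)
  - 5·n^(1/3) is O(n^(1/3))

The term 9·n⁴ (O(n⁴)) grows fastest and dominates all others.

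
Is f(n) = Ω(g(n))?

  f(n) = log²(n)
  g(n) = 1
True

f(n) = log²(n) is O(log² n), and g(n) = 1 is O(1).
Since O(log² n) grows at least as fast as O(1), f(n) = Ω(g(n)) is true.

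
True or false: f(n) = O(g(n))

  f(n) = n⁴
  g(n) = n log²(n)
False

f(n) = n⁴ is O(n⁴), and g(n) = n log²(n) is O(n log² n).
Since O(n⁴) grows faster than O(n log² n), f(n) = O(g(n)) is false.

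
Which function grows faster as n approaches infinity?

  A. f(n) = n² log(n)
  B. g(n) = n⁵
B

f(n) = n² log(n) is O(n² log n), while g(n) = n⁵ is O(n⁵).
Since O(n⁵) grows faster than O(n² log n), g(n) dominates.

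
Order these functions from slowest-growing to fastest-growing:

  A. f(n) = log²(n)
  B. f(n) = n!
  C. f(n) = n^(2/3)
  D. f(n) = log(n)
D < A < C < B

Comparing growth rates:
D = log(n) is O(log n)
A = log²(n) is O(log² n)
C = n^(2/3) is O(n^(2/3))
B = n! is O(n!)

Therefore, the order from slowest to fastest is: D < A < C < B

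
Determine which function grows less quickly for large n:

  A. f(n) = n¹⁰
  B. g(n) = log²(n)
B

f(n) = n¹⁰ is O(n¹⁰), while g(n) = log²(n) is O(log² n).
Since O(log² n) grows slower than O(n¹⁰), g(n) is dominated.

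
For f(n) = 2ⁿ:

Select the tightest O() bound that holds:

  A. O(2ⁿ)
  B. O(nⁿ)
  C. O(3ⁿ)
A

f(n) = 2ⁿ is O(2ⁿ).
All listed options are valid Big-O bounds (upper bounds),
but O(2ⁿ) is the tightest (smallest valid bound).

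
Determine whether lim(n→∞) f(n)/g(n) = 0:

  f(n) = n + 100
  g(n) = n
False

f(n) = n + 100 is O(n), and g(n) = n is O(n).
Since they have the same growth rate, f(n) = o(g(n)) is false.
(f = o(g) requires f to grow strictly slower, not equal.)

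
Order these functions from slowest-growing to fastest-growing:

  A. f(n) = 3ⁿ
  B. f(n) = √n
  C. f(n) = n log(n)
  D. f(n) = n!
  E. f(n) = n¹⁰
B < C < E < A < D

Comparing growth rates:
B = √n is O(√n)
C = n log(n) is O(n log n)
E = n¹⁰ is O(n¹⁰)
A = 3ⁿ is O(3ⁿ)
D = n! is O(n!)

Therefore, the order from slowest to fastest is: B < C < E < A < D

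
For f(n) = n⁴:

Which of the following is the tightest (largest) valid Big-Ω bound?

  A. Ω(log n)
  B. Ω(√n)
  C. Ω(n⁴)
C

f(n) = n⁴ is Ω(n⁴).
All listed options are valid Big-Ω bounds (lower bounds),
but Ω(n⁴) is the tightest (largest valid bound).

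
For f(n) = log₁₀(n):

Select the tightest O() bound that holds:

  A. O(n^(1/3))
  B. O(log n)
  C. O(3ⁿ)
B

f(n) = log₁₀(n) is O(log n).
All listed options are valid Big-O bounds (upper bounds),
but O(log n) is the tightest (smallest valid bound).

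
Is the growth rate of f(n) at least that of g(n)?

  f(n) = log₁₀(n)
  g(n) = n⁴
False

f(n) = log₁₀(n) is O(log n), and g(n) = n⁴ is O(n⁴).
Since O(log n) grows slower than O(n⁴), f(n) = Ω(g(n)) is false.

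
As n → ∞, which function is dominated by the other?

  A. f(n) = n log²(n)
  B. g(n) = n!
A

f(n) = n log²(n) is O(n log² n), while g(n) = n! is O(n!).
Since O(n log² n) grows slower than O(n!), f(n) is dominated.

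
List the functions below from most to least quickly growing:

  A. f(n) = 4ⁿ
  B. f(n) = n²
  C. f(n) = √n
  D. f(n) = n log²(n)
A > B > D > C

Comparing growth rates:
A = 4ⁿ is O(4ⁿ)
B = n² is O(n²)
D = n log²(n) is O(n log² n)
C = √n is O(√n)

Therefore, the order from fastest to slowest is: A > B > D > C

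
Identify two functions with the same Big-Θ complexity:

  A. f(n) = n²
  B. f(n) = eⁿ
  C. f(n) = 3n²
A and C

Examining each function:
  A. n² is O(n²)
  B. eⁿ is O(eⁿ)
  C. 3n² is O(n²)

Functions A and C both have the same complexity class.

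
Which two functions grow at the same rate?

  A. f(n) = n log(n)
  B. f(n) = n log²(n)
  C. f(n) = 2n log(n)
A and C

Examining each function:
  A. n log(n) is O(n log n)
  B. n log²(n) is O(n log² n)
  C. 2n log(n) is O(n log n)

Functions A and C both have the same complexity class.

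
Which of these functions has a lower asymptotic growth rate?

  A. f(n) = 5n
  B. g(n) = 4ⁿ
A

f(n) = 5n is O(n), while g(n) = 4ⁿ is O(4ⁿ).
Since O(n) grows slower than O(4ⁿ), f(n) is dominated.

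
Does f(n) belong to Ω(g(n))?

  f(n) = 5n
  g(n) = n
True

f(n) = 5n and g(n) = n are both O(n).
Big-Ω permits equal growth rates (f ≥ c·g for some c > 0), so f(n) = Ω(g(n)) is true.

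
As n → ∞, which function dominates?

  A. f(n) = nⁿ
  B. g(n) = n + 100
A

f(n) = nⁿ is O(nⁿ), while g(n) = n + 100 is O(n).
Since O(nⁿ) grows faster than O(n), f(n) dominates.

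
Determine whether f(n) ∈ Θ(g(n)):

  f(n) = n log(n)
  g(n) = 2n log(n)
True

f(n) = n log(n) and g(n) = 2n log(n) are both O(n log n).
Since they have the same asymptotic growth rate, f(n) = Θ(g(n)) is true.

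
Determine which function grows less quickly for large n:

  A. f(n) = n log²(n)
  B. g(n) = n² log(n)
A

f(n) = n log²(n) is O(n log² n), while g(n) = n² log(n) is O(n² log n).
Since O(n log² n) grows slower than O(n² log n), f(n) is dominated.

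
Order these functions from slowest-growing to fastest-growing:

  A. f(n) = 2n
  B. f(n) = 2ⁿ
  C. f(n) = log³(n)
C < A < B

Comparing growth rates:
C = log³(n) is O(log³ n)
A = 2n is O(n)
B = 2ⁿ is O(2ⁿ)

Therefore, the order from slowest to fastest is: C < A < B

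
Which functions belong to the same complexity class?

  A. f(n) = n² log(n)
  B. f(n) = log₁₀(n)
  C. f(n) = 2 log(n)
B and C

Examining each function:
  A. n² log(n) is O(n² log n)
  B. log₁₀(n) is O(log n)
  C. 2 log(n) is O(log n)

Functions B and C both have the same complexity class.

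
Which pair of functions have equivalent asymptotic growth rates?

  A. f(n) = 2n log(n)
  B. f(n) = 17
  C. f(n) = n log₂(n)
A and C

Examining each function:
  A. 2n log(n) is O(n log n)
  B. 17 is O(1)
  C. n log₂(n) is O(n log n)

Functions A and C both have the same complexity class.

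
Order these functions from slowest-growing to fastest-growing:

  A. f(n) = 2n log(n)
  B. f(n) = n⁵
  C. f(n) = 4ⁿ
A < B < C

Comparing growth rates:
A = 2n log(n) is O(n log n)
B = n⁵ is O(n⁵)
C = 4ⁿ is O(4ⁿ)

Therefore, the order from slowest to fastest is: A < B < C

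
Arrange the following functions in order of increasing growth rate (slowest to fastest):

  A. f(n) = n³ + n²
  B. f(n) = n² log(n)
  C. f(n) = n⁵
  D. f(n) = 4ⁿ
B < A < C < D

Comparing growth rates:
B = n² log(n) is O(n² log n)
A = n³ + n² is O(n³)
C = n⁵ is O(n⁵)
D = 4ⁿ is O(4ⁿ)

Therefore, the order from slowest to fastest is: B < A < C < D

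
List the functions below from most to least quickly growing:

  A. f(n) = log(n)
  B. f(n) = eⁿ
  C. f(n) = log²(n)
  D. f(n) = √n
B > D > C > A

Comparing growth rates:
B = eⁿ is O(eⁿ)
D = √n is O(√n)
C = log²(n) is O(log² n)
A = log(n) is O(log n)

Therefore, the order from fastest to slowest is: B > D > C > A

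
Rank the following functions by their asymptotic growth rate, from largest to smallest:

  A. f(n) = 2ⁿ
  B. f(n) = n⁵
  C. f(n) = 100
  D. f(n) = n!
D > A > B > C

Comparing growth rates:
D = n! is O(n!)
A = 2ⁿ is O(2ⁿ)
B = n⁵ is O(n⁵)
C = 100 is O(1)

Therefore, the order from fastest to slowest is: D > A > B > C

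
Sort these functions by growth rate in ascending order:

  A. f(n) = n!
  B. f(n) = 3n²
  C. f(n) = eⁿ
B < C < A

Comparing growth rates:
B = 3n² is O(n²)
C = eⁿ is O(eⁿ)
A = n! is O(n!)

Therefore, the order from slowest to fastest is: B < C < A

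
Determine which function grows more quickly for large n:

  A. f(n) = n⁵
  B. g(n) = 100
A

f(n) = n⁵ is O(n⁵), while g(n) = 100 is O(1).
Since O(n⁵) grows faster than O(1), f(n) dominates.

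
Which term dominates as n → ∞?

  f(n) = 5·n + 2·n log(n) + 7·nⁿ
7·nⁿ

Looking at each term:
  - 5·n is O(n)
  - 2·n log(n) is O(n log n)
  - 7·nⁿ is O(nⁿ)

The term 7·nⁿ (O(nⁿ)) grows fastest and dominates all others.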